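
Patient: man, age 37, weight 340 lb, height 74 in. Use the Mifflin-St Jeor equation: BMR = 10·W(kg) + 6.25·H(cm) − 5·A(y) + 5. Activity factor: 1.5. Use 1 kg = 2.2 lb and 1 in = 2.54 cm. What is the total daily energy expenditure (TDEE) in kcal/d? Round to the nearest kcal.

Convert to metric: weight = 340 ÷ 2.2 = 154.5455 kg; height = 74 × 2.54 = 187.96 cm.
Mifflin-St Jeor (male): BMR = 10(154.5455) + 6.25(187.96) − 5(37) + 5 = 1545.4545 + 1174.75 − 185 + 5 = 2540.2045 kcal/day.
TEE = BMR × activity factor = 2540.2045 × 1.5 = 3810.3068 kcal/day.

3810 kcal/d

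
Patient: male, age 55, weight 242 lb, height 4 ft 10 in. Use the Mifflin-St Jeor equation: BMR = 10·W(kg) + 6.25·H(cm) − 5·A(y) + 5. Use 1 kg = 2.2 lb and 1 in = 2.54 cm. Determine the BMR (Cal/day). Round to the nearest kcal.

1751 Cal/day

Convert to metric: weight = 242 ÷ 2.2 = 110 kg; height = (4×12 + 10) × 2.54 = 58 × 2.54 = 147.32 cm.
Mifflin-St Jeor (male): BMR = 10(110) + 6.25(147.32) − 5(55) + 5 = 1100 + 920.75 − 275 + 5 = 1750.75 kcal/day.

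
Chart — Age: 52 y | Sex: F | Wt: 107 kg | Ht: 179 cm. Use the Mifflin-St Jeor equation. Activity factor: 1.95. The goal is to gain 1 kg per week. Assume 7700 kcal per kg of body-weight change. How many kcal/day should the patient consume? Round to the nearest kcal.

4547 kcal/day

Mifflin-St Jeor (female): BMR = 10(107) + 6.25(179) − 5(52) − 161 = 1070 + 1118.75 − 260 − 161 = 1767.75 kcal/day.
TEE = 1767.75 × 1.95 = 3447.1125 kcal/day.
Required daily surplus = 1 × 7700 ÷ 7 = 1100 kcal/day.
Target intake = 3447.1125 + 1100 = 4547.1125 kcal/day.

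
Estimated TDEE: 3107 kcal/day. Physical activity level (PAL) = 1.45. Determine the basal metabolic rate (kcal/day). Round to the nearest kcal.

2143 kcal/day

BMR = TEE ÷ activity factor = 3107 ÷ 1.45 = 2142.7586 kcal/day.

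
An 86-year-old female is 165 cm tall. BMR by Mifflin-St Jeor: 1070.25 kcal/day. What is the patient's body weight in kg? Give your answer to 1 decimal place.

63.0 kg

1070.25 = 10·W + 6.25(165) − 5(86) − 161
10·W = 1070.25 − 440.25 = 630, so W = 63 kg.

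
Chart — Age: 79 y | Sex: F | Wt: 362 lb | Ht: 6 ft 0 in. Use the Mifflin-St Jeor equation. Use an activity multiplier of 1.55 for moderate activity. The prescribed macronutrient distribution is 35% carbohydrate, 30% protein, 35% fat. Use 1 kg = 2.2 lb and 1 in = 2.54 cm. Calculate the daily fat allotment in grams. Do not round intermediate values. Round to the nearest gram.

Convert to metric: weight = 362 ÷ 2.2 = 164.5455 kg; height = (6×12 + 0) × 2.54 = 72 × 2.54 = 182.88 cm.
Mifflin-St Jeor (female): BMR = 10(164.5455) + 6.25(182.88) − 5(79) − 161 = 1645.4545 + 1143 − 395 − 161 = 2232.4545 kcal/day.
TEE = 2232.4545 × 1.55 = 3460.3045 kcal/day.
Fat energy = 35% × 3460.3045 = 1211.1066 kcal.
Fat = 1211.1066 ÷ 9 kcal/g = 134.5674 g.

135 g/day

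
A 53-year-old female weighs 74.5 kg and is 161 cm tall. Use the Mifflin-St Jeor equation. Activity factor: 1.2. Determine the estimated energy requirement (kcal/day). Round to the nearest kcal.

1590 kcal/day

Mifflin-St Jeor (female): BMR = 10(74.5) + 6.25(161) − 5(53) − 161 = 745 + 1006.25 − 265 − 161 = 1325.25 kcal/day.
TEE = BMR × activity factor = 1325.25 × 1.2 = 1590.3 kcal/day.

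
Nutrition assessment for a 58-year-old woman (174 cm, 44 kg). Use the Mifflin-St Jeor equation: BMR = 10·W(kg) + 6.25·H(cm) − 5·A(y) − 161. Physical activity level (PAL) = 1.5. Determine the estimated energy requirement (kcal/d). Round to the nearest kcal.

Mifflin-St Jeor (female): BMR = 10(44) + 6.25(174) − 5(58) − 161 = 440 + 1087.5 − 290 − 161 = 1076.5 kcal/day.
TEE = BMR × activity factor = 1076.5 × 1.5 = 1614.75 kcal/day.

1615 kcal/d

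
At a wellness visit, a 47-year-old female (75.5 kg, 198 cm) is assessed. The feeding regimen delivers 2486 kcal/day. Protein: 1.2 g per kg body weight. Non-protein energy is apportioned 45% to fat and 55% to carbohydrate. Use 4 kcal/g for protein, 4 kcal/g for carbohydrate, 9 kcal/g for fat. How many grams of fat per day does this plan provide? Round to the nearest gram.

Protein = 1.2 × 75.5 = 90.6 g → 90.6 × 4 = 362.4 kcal.
Non-protein calories = 2486 − 362.4 = 2123.6 kcal.
Fat: 45% × 2123.6 = 955.62 kcal; carbohydrate: 1167.98 kcal.
Fat: 955.62 kcal ÷ 9 kcal/g = 106.18 g.

106 g/day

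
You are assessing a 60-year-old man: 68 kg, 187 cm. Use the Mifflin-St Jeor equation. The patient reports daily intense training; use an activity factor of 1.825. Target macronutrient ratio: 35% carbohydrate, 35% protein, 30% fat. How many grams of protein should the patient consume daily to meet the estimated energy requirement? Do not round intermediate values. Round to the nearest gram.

Mifflin-St Jeor (male): BMR = 10(68) + 6.25(187) − 5(60) + 5 = 680 + 1168.75 − 300 + 5 = 1553.75 kcal/day.
TEE = 1553.75 × 1.825 = 2835.5938 kcal/day.
Protein energy = 35% × 2835.5938 = 992.4578 kcal.
Protein = 992.4578 ÷ 4 kcal/g = 248.1145 g.

248 g/day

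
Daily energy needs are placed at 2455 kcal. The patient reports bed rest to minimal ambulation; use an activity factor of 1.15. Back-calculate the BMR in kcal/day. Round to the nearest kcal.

2135 kcal/day

BMR = TEE ÷ activity factor = 2455 ÷ 1.15 = 2134.7826 kcal/day.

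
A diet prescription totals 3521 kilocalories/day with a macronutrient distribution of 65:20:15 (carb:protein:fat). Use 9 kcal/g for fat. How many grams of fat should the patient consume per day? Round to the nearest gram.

59 g/day

Fat energy = 15% × 3521 = 528.15 kcal.
At 9 kcal/g: 528.15 ÷ 9 = 58.6833 g.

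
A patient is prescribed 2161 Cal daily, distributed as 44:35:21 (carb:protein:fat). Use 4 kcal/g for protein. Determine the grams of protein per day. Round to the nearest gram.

189 g/day

Protein energy = 35% × 2161 = 756.35 kcal.
At 4 kcal/g: 756.35 ÷ 4 = 189.0875 g.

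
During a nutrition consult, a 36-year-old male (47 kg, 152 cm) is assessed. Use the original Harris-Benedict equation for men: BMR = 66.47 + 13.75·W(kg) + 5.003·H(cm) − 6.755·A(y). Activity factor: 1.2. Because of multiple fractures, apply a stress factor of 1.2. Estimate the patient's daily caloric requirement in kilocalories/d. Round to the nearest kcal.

Harris-Benedict: BMR = 66.47 + 13.75(47) + 5.003(152) − 6.755(36) = 1229.996 kcal/day.
TEE = BMR × activity factor = 1229.996 × 1.2 = 1475.9952 kcal/day.
Apply stress factor: 1475.9952 × 1.2 = 1771.1942 kcal/day.

1771 kilocalories/d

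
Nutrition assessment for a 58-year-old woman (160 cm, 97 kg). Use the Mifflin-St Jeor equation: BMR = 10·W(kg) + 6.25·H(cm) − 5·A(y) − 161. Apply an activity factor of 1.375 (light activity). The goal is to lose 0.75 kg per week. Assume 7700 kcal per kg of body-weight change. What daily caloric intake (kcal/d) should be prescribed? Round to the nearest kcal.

Mifflin-St Jeor (female): BMR = 10(97) + 6.25(160) − 5(58) − 161 = 970 + 1000 − 290 − 161 = 1519 kcal/day.
TEE = 1519 × 1.375 = 2088.625 kcal/day.
Required daily deficit = 0.75 × 7700 ÷ 7 = 825 kcal/day.
Target intake = 2088.625 − 825 = 1263.625 kcal/day.

1264 kcal/d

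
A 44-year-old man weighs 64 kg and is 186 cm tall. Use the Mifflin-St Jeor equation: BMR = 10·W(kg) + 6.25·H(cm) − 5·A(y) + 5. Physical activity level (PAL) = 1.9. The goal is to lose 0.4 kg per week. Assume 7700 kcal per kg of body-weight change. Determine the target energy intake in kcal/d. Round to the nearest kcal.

Mifflin-St Jeor (male): BMR = 10(64) + 6.25(186) − 5(44) + 5 = 640 + 1162.5 − 220 + 5 = 1587.5 kcal/day.
TEE = 1587.5 × 1.9 = 3016.25 kcal/day.
Required daily deficit = 0.4 × 7700 ÷ 7 = 440 kcal/day.
Target intake = 3016.25 − 440 = 2576.25 kcal/day.

2576 kcal/d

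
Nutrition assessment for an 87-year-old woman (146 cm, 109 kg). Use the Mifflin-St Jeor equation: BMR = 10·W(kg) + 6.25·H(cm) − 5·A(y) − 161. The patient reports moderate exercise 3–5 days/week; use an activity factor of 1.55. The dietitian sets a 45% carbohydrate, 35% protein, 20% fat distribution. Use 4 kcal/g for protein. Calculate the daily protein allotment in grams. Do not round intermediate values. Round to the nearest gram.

191 g/day

Mifflin-St Jeor (female): BMR = 10(109) + 6.25(146) − 5(87) − 161 = 1090 + 912.5 − 435 − 161 = 1406.5 kcal/day.
TEE = 1406.5 × 1.55 = 2180.075 kcal/day.
Protein energy = 35% × 2180.075 = 763.0263 kcal.
Protein = 763.0263 ÷ 4 kcal/g = 190.7566 g.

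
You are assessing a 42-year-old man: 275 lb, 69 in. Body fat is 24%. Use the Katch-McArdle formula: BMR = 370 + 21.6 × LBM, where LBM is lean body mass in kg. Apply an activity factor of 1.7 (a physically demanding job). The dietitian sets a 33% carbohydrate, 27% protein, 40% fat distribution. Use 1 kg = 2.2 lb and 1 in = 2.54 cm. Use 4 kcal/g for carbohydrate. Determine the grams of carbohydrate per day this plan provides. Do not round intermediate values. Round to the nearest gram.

340 g/day

Convert to metric: weight = 275 ÷ 2.2 = 125 kg; height = 69 × 2.54 = 175.26 cm.
LBM = 125 × (1 − 0.24) = 95 kg. Katch-McArdle: BMR = 370 + 21.6 × 95 = 2422 kcal/day.
TEE = 2422 × 1.7 = 4117.4 kcal/day.
Carbohydrate energy = 33% × 4117.4 = 1358.742 kcal.
Carbohydrate = 1358.742 ÷ 4 kcal/g = 339.6855 g.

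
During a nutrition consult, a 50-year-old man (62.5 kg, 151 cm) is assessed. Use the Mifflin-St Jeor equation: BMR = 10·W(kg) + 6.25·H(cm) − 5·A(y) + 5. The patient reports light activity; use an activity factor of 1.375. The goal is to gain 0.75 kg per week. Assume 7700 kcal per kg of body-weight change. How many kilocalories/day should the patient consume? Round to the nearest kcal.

Mifflin-St Jeor (male): BMR = 10(62.5) + 6.25(151) − 5(50) + 5 = 625 + 943.75 − 250 + 5 = 1323.75 kcal/day.
TEE = 1323.75 × 1.375 = 1820.1563 kcal/day.
Required daily surplus = 0.75 × 7700 ÷ 7 = 825 kcal/day.
Target intake = 1820.1563 + 825 = 2645.1563 kcal/day.

2645 kilocalories/day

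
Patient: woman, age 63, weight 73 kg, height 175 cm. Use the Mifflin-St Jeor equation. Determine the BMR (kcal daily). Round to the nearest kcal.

Mifflin-St Jeor (female): BMR = 10(73) + 6.25(175) − 5(63) − 161 = 730 + 1093.75 − 315 − 161 = 1347.75 kcal/day.

1348 kcal daily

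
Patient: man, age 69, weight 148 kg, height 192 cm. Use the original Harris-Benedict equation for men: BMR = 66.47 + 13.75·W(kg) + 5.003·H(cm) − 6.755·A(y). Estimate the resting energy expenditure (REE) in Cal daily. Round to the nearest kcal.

Harris-Benedict: BMR = 66.47 + 13.75(148) + 5.003(192) − 6.755(69) = 2595.951 kcal/day.

2596 Cal daily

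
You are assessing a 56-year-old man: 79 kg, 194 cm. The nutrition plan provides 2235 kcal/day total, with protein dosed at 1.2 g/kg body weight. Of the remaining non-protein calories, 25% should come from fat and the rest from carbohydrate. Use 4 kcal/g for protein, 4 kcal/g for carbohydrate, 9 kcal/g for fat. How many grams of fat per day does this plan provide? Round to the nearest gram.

Protein = 1.2 × 79 = 94.8 g → 94.8 × 4 = 379.2 kcal.
Non-protein calories = 2235 − 379.2 = 1855.8 kcal.
Fat: 25% × 1855.8 = 463.95 kcal; carbohydrate: 1391.85 kcal.
Fat: 463.95 kcal ÷ 9 kcal/g = 51.55 g.

52 g/day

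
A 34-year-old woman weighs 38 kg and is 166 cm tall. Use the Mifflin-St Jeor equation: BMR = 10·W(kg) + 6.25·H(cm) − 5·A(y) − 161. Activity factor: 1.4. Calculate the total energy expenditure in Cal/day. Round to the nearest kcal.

Mifflin-St Jeor (female): BMR = 10(38) + 6.25(166) − 5(34) − 161 = 380 + 1037.5 − 170 − 161 = 1086.5 kcal/day.
TEE = BMR × activity factor = 1086.5 × 1.4 = 1521.1 kcal/day.

1521 Cal/day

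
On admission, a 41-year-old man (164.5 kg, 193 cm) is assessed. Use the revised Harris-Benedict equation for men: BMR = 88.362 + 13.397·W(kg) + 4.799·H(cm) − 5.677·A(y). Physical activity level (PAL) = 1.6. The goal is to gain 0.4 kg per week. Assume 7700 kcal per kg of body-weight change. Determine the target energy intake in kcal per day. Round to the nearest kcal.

5217 kcal per day

Harris-Benedict: BMR = 88.362 + 13.397(164.5) + 4.799(193) − 5.677(41) = 2985.6185 kcal/day.
TEE = 2985.6185 × 1.6 = 4776.9896 kcal/day.
Required daily surplus = 0.4 × 7700 ÷ 7 = 440 kcal/day.
Target intake = 4776.9896 + 440 = 5216.9896 kcal/day.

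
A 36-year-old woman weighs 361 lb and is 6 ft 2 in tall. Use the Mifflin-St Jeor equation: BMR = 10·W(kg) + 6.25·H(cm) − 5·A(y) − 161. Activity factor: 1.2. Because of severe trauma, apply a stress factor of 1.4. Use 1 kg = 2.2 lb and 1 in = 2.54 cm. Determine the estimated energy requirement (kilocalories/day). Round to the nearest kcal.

4157 kilocalories/day

Convert to metric: weight = 361 ÷ 2.2 = 164.0909 kg; height = (6×12 + 2) × 2.54 = 74 × 2.54 = 187.96 cm.
Mifflin-St Jeor (female): BMR = 10(164.0909) + 6.25(187.96) − 5(36) − 161 = 1640.9091 + 1174.75 − 180 − 161 = 2474.6591 kcal/day.
TEE = BMR × activity factor = 2474.6591 × 1.2 = 2969.5909 kcal/day.
Apply stress factor: 2969.5909 × 1.4 = 4157.4273 kcal/day.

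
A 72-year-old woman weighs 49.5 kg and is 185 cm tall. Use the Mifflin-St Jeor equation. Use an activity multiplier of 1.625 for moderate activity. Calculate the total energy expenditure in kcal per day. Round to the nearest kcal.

1837 kcal per day

Mifflin-St Jeor (female): BMR = 10(49.5) + 6.25(185) − 5(72) − 161 = 495 + 1156.25 − 360 − 161 = 1130.25 kcal/day.
TEE = BMR × activity factor = 1130.25 × 1.625 = 1836.6563 kcal/day.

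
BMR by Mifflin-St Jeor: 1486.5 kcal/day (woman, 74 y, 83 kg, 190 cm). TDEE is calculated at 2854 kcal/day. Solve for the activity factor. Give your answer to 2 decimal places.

1.92

Activity factor = TEE ÷ BMR = 2854 ÷ 1486.5 = 1.92.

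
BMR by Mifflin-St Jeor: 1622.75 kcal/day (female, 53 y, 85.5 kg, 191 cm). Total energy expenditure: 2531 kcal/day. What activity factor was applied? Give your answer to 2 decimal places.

Activity factor = TEE ÷ BMR = 2531 ÷ 1622.75 = 1.56.

1.56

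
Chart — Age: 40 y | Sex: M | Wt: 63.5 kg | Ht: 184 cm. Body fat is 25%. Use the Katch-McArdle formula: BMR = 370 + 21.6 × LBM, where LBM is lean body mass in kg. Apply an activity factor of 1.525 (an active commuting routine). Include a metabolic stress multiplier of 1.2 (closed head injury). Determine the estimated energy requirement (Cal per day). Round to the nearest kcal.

LBM = 63.5 × (1 − 0.25) = 47.625 kg. Katch-McArdle: BMR = 370 + 21.6 × 47.625 = 1398.7 kcal/day.
TEE = BMR × activity factor = 1398.7 × 1.525 = 2133.0175 kcal/day.
Apply stress factor: 2133.0175 × 1.2 = 2559.621 kcal/day.

2560 Cal per day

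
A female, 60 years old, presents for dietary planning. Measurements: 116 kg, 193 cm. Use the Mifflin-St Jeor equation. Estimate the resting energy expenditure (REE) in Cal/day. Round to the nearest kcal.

1905 Cal/day

Mifflin-St Jeor (female): BMR = 10(116) + 6.25(193) − 5(60) − 161 = 1160 + 1206.25 − 300 − 161 = 1905.25 kcal/day.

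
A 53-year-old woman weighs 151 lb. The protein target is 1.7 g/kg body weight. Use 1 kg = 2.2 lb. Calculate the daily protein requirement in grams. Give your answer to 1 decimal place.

116.7 g/day

Weight in kg = 151 ÷ 2.2 = 68.6364 kg.
Protein = 1.7 g/kg × 68.6364 kg = 116.6818 g/day.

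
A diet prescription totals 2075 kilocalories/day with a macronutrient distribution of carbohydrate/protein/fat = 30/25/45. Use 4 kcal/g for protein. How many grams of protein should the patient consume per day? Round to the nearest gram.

Protein energy = 25% × 2075 = 518.75 kcal.
At 4 kcal/g: 518.75 ÷ 4 = 129.6875 g.

130 g/day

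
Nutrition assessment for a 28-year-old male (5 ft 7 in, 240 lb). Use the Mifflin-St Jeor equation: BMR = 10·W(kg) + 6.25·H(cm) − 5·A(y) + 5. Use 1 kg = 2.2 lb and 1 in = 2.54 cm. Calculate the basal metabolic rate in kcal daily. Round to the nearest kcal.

2020 kcal daily

Convert to metric: weight = 240 ÷ 2.2 = 109.0909 kg; height = (5×12 + 7) × 2.54 = 67 × 2.54 = 170.18 cm.
Mifflin-St Jeor (male): BMR = 10(109.0909) + 6.25(170.18) − 5(28) + 5 = 1090.9091 + 1063.625 − 140 + 5 = 2019.5341 kcal/day.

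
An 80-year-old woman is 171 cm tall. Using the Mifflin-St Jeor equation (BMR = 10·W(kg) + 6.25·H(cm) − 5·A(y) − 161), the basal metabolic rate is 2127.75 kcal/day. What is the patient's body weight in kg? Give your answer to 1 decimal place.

162.0 kg

2127.75 = 10·W + 6.25(171) − 5(80) − 161
10·W = 2127.75 − 507.75 = 1620, so W = 162 kg.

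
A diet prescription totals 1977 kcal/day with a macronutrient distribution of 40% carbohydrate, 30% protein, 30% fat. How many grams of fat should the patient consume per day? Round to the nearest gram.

Fat energy = 30% × 1977 = 593.1 kcal.
At 9 kcal/g: 593.1 ÷ 9 = 65.9 g.

66 g/day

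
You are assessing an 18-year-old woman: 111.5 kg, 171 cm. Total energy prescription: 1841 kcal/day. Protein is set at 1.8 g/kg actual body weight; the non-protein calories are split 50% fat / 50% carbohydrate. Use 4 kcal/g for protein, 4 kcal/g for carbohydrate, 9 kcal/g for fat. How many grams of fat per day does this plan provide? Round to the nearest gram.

Protein = 1.8 × 111.5 = 200.7 g → 200.7 × 4 = 802.8 kcal.
Non-protein calories = 1841 − 802.8 = 1038.2 kcal.
Fat: 50% × 1038.2 = 519.1 kcal; carbohydrate: 519.1 kcal.
Fat: 519.1 kcal ÷ 9 kcal/g = 57.6778 g.

58 g/day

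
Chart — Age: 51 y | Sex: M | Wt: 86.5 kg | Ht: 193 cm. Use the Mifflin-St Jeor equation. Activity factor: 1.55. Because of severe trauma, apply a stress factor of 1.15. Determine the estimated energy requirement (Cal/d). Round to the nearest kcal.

3246 Cal/d

Mifflin-St Jeor (male): BMR = 10(86.5) + 6.25(193) − 5(51) + 5 = 865 + 1206.25 − 255 + 5 = 1821.25 kcal/day.
TEE = BMR × activity factor = 1821.25 × 1.55 = 2822.9375 kcal/day.
Apply stress factor: 2822.9375 × 1.15 = 3246.3781 kcal/day.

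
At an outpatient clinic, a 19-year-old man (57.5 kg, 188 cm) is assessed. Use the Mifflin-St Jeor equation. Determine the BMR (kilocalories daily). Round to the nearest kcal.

1660 kilocalories daily

Mifflin-St Jeor (male): BMR = 10(57.5) + 6.25(188) − 5(19) + 5 = 575 + 1175 − 95 + 5 = 1660 kcal/day.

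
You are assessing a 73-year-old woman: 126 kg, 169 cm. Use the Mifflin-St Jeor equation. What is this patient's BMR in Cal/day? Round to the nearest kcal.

Mifflin-St Jeor (female): BMR = 10(126) + 6.25(169) − 5(73) − 161 = 1260 + 1056.25 − 365 − 161 = 1790.25 kcal/day.

1790 Cal/day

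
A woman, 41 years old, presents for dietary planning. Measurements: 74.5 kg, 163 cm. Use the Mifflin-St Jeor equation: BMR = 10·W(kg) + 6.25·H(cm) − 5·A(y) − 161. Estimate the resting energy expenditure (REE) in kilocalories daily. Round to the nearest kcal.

Mifflin-St Jeor (female): BMR = 10(74.5) + 6.25(163) − 5(41) − 161 = 745 + 1018.75 − 205 − 161 = 1397.75 kcal/day.

1398 kilocalories daily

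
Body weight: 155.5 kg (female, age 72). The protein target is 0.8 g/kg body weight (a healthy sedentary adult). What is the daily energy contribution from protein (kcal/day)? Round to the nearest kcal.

Protein = 0.8 g/kg × 155.5 kg = 124.4 g/day.
Protein energy = 124.4 g × 4 kcal/g = 497.6 kcal/day.

498 kcal/day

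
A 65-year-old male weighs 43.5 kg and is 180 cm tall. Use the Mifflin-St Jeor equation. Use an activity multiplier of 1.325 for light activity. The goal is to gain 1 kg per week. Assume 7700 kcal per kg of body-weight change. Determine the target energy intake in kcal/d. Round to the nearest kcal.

2743 kcal/d

Mifflin-St Jeor (male): BMR = 10(43.5) + 6.25(180) − 5(65) + 5 = 435 + 1125 − 325 + 5 = 1240 kcal/day.
TEE = 1240 × 1.325 = 1643 kcal/day.
Required daily surplus = 1 × 7700 ÷ 7 = 1100 kcal/day.
Target intake = 1643 + 1100 = 2743 kcal/day.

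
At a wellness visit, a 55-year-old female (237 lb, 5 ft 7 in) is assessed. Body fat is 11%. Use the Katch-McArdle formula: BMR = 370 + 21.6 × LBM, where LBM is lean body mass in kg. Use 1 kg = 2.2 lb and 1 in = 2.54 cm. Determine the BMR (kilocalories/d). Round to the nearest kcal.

2441 kilocalories/d

Convert to metric: weight = 237 ÷ 2.2 = 107.7273 kg; height = (5×12 + 7) × 2.54 = 67 × 2.54 = 170.18 cm.
LBM = 107.7273 × (1 − 0.11) = 95.8773 kg. Katch-McArdle: BMR = 370 + 21.6 × 95.8773 = 2440.9491 kcal/day.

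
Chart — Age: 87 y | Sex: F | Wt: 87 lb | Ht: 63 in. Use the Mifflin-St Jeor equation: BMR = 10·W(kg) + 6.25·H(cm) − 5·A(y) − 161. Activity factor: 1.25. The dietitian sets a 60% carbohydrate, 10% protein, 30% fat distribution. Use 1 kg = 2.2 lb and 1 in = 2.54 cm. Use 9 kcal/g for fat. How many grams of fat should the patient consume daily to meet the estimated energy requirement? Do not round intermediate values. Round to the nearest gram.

33 g/day

Convert to metric: weight = 87 ÷ 2.2 = 39.5455 kg; height = 63 × 2.54 = 160.02 cm.
Mifflin-St Jeor (female): BMR = 10(39.5455) + 6.25(160.02) − 5(87) − 161 = 395.4545 + 1000.125 − 435 − 161 = 799.5795 kcal/day.
TEE = 799.5795 × 1.25 = 999.4744 kcal/day.
Fat energy = 30% × 999.4744 = 299.8423 kcal.
Fat = 299.8423 ÷ 9 kcal/g = 33.3158 g.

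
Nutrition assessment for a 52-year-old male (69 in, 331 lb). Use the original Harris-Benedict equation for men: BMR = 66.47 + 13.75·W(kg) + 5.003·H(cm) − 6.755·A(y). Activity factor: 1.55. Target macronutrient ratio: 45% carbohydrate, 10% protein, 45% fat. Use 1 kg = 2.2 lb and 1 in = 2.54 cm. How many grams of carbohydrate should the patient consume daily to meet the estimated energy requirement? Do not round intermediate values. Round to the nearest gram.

464 g/day

Convert to metric: weight = 331 ÷ 2.2 = 150.4545 kg; height = 69 × 2.54 = 175.26 cm.
Harris-Benedict: BMR = 66.47 + 13.75(150.4545) + 5.003(175.26) − 6.755(52) = 2660.7858 kcal/day.
TEE = 2660.7858 × 1.55 = 4124.218 kcal/day.
Carbohydrate energy = 45% × 4124.218 = 1855.8981 kcal.
Carbohydrate = 1855.8981 ÷ 4 kcal/g = 463.9745 g.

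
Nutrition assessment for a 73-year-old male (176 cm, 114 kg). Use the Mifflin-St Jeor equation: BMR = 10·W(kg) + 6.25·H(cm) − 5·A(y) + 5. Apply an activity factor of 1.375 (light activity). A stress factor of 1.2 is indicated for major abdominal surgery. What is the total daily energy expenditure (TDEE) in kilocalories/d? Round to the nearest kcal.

Mifflin-St Jeor (male): BMR = 10(114) + 6.25(176) − 5(73) + 5 = 1140 + 1100 − 365 + 5 = 1880 kcal/day.
TEE = BMR × activity factor = 1880 × 1.375 = 2585 kcal/day.
Apply stress factor: 2585 × 1.2 = 3102 kcal/day.

3102 kilocalories/d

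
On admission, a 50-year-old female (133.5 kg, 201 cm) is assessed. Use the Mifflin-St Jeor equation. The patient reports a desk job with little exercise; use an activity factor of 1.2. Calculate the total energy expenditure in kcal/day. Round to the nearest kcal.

Mifflin-St Jeor (female): BMR = 10(133.5) + 6.25(201) − 5(50) − 161 = 1335 + 1256.25 − 250 − 161 = 2180.25 kcal/day.
TEE = BMR × activity factor = 2180.25 × 1.2 = 2616.3 kcal/day.

2616 kcal/day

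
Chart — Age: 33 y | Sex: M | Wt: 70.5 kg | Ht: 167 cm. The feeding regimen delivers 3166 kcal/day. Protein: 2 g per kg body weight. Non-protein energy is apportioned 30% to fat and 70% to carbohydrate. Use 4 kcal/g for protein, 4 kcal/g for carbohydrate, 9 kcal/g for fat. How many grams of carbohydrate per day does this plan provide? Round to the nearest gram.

455 g/day

Protein = 2 × 70.5 = 141 g → 141 × 4 = 564 kcal.
Non-protein calories = 3166 − 564 = 2602 kcal.
Fat: 30% × 2602 = 780.6 kcal; carbohydrate: 1821.4 kcal.
Carbohydrate: 1821.4 kcal ÷ 4 kcal/g = 455.35 g.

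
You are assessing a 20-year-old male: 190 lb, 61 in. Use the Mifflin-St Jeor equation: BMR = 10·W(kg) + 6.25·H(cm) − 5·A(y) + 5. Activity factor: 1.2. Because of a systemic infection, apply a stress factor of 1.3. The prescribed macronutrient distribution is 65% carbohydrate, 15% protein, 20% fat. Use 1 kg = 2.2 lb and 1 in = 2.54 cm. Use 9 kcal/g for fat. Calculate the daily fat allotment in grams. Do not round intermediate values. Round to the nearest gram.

Convert to metric: weight = 190 ÷ 2.2 = 86.3636 kg; height = 61 × 2.54 = 154.94 cm.
Mifflin-St Jeor (male): BMR = 10(86.3636) + 6.25(154.94) − 5(20) + 5 = 863.6364 + 968.375 − 100 + 5 = 1737.0114 kcal/day.
TEE = 1737.0114 × 1.2 = 2084.4136 kcal/day.
With stress factor 1.3: 2084.4136 × 1.3 = 2709.7377 kcal/day.
Fat energy = 20% × 2709.7377 = 541.9475 kcal.
Fat = 541.9475 ÷ 9 kcal/g = 60.2164 g.

60 g/day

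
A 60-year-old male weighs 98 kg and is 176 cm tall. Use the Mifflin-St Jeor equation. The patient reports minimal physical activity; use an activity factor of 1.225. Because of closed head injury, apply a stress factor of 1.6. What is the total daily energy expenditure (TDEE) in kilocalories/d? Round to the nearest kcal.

Mifflin-St Jeor (male): BMR = 10(98) + 6.25(176) − 5(60) + 5 = 980 + 1100 − 300 + 5 = 1785 kcal/day.
TEE = BMR × activity factor = 1785 × 1.225 = 2186.625 kcal/day.
Apply stress factor: 2186.625 × 1.6 = 3498.6 kcal/day.

3499 kilocalories/d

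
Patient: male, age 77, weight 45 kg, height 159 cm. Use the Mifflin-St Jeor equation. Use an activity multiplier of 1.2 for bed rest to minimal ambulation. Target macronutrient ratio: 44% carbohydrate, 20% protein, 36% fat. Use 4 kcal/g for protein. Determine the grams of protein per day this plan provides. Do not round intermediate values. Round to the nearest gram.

Mifflin-St Jeor (male): BMR = 10(45) + 6.25(159) − 5(77) + 5 = 450 + 993.75 − 385 + 5 = 1063.75 kcal/day.
TEE = 1063.75 × 1.2 = 1276.5 kcal/day.
Protein energy = 20% × 1276.5 = 255.3 kcal.
Protein = 255.3 ÷ 4 kcal/g = 63.825 g.

64 g/day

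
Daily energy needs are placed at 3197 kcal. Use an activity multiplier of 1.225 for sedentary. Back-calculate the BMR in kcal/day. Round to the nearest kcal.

BMR = TEE ÷ activity factor = 3197 ÷ 1.225 = 2609.7959 kcal/day.

2610 kcal/day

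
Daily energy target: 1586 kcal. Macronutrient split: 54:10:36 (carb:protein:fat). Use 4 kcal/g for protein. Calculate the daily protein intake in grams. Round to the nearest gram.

Protein energy = 10% × 1586 = 158.6 kcal.
At 4 kcal/g: 158.6 ÷ 4 = 39.65 g.

40 g/day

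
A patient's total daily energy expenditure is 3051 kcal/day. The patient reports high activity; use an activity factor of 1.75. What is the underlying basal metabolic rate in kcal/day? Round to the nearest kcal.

1743 kcal/day

BMR = TEE ÷ activity factor = 3051 ÷ 1.75 = 1743.4286 kcal/day.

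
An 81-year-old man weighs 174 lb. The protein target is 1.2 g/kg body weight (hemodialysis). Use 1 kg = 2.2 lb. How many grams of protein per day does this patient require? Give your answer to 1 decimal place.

Weight in kg = 174 ÷ 2.2 = 79.0909 kg.
Protein = 1.2 g/kg × 79.0909 kg = 94.9091 g/day.

94.9 g/day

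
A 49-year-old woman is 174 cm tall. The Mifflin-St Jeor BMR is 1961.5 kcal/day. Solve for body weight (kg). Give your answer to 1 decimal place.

1961.5 = 10·W + 6.25(174) − 5(49) − 161
10·W = 1961.5 − 681.5 = 1280, so W = 128 kg.

128.0 kg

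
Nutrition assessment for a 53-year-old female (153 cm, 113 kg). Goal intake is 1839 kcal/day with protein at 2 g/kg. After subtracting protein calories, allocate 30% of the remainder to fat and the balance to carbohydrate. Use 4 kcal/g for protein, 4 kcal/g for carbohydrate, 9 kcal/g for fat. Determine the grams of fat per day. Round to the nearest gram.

31 g/day

Protein = 2 × 113 = 226 g → 226 × 4 = 904 kcal.
Non-protein calories = 1839 − 904 = 935 kcal.
Fat: 30% × 935 = 280.5 kcal; carbohydrate: 654.5 kcal.
Fat: 280.5 kcal ÷ 9 kcal/g = 31.1667 g.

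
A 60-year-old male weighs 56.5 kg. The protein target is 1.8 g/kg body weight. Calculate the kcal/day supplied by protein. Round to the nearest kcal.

Protein = 1.8 g/kg × 56.5 kg = 101.7 g/day.
Protein energy = 101.7 g × 4 kcal/g = 406.8 kcal/day.

407 kcal/day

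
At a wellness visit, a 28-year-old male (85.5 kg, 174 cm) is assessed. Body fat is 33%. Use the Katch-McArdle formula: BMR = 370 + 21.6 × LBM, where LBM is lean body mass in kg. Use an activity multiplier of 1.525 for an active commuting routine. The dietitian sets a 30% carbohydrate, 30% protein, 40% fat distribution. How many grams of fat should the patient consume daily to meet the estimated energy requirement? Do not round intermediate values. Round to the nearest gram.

LBM = 85.5 × (1 − 0.33) = 57.285 kg. Katch-McArdle: BMR = 370 + 21.6 × 57.285 = 1607.356 kcal/day.
TEE = 1607.356 × 1.525 = 2451.2179 kcal/day.
Fat energy = 40% × 2451.2179 = 980.4872 kcal.
Fat = 980.4872 ÷ 9 kcal/g = 108.943 g.

109 g/day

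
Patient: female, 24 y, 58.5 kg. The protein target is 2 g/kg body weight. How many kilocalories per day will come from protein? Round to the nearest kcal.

468 kcal/day

Protein = 2 g/kg × 58.5 kg = 117 g/day.
Protein energy = 117 g × 4 kcal/g = 468 kcal/day.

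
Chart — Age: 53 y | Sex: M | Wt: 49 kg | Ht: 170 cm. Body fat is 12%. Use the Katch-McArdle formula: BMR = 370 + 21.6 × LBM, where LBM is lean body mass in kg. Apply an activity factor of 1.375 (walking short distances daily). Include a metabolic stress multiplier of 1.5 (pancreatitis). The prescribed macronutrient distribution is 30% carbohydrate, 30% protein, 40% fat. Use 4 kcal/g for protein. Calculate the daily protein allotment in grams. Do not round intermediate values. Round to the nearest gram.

201 g/day

LBM = 49 × (1 − 0.12) = 43.12 kg. Katch-McArdle: BMR = 370 + 21.6 × 43.12 = 1301.392 kcal/day.
TEE = 1301.392 × 1.375 = 1789.414 kcal/day.
With stress factor 1.5: 1789.414 × 1.5 = 2684.121 kcal/day.
Protein energy = 30% × 2684.121 = 805.2363 kcal.
Protein = 805.2363 ÷ 4 kcal/g = 201.3091 g.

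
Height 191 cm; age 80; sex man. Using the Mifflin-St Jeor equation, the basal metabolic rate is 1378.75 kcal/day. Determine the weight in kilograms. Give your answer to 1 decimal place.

1378.75 = 10·W + 6.25(191) − 5(80) + 5
10·W = 1378.75 − 798.75 = 580, so W = 58 kg.

58.0 kg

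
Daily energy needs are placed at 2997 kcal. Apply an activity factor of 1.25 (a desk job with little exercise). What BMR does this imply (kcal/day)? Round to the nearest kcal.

BMR = TEE ÷ activity factor = 2997 ÷ 1.25 = 2397.6 kcal/day.

2398 kcal/day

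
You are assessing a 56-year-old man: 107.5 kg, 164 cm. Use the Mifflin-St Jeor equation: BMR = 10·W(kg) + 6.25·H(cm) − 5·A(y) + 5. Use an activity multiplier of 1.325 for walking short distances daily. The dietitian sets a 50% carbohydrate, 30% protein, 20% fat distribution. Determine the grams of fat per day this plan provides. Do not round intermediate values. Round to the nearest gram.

54 g/day

Mifflin-St Jeor (male): BMR = 10(107.5) + 6.25(164) − 5(56) + 5 = 1075 + 1025 − 280 + 5 = 1825 kcal/day.
TEE = 1825 × 1.325 = 2418.125 kcal/day.
Fat energy = 20% × 2418.125 = 483.625 kcal.
Fat = 483.625 ÷ 9 kcal/g = 53.7361 g.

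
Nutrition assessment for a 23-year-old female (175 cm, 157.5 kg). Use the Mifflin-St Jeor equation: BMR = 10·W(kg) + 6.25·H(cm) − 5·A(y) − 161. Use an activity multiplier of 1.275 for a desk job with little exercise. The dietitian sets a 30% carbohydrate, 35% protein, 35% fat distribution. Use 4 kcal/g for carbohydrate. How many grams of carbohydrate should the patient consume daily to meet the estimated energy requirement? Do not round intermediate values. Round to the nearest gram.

Mifflin-St Jeor (female): BMR = 10(157.5) + 6.25(175) − 5(23) − 161 = 1575 + 1093.75 − 115 − 161 = 2392.75 kcal/day.
TEE = 2392.75 × 1.275 = 3050.7563 kcal/day.
Carbohydrate energy = 30% × 3050.7563 = 915.2269 kcal.
Carbohydrate = 915.2269 ÷ 4 kcal/g = 228.8067 g.

229 g/day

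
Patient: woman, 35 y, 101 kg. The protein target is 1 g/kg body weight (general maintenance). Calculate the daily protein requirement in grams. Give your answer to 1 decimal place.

Protein = 1 g/kg × 101 kg = 101 g/day.

101.0 g/day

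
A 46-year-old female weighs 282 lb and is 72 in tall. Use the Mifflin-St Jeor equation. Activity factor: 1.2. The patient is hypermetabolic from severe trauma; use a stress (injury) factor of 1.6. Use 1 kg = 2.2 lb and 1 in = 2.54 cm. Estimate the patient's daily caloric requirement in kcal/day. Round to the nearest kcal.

Convert to metric: weight = 282 ÷ 2.2 = 128.1818 kg; height = 72 × 2.54 = 182.88 cm.
Mifflin-St Jeor (female): BMR = 10(128.1818) + 6.25(182.88) − 5(46) − 161 = 1281.8182 + 1143 − 230 − 161 = 2033.8182 kcal/day.
TEE = BMR × activity factor = 2033.8182 × 1.2 = 2440.5818 kcal/day.
Apply stress factor: 2440.5818 × 1.6 = 3904.9309 kcal/day.

3905 kcal/day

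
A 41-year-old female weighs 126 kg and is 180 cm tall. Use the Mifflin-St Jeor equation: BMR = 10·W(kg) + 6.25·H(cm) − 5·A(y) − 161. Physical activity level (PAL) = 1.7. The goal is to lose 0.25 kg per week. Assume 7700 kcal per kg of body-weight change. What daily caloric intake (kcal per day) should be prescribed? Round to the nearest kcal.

Mifflin-St Jeor (female): BMR = 10(126) + 6.25(180) − 5(41) − 161 = 1260 + 1125 − 205 − 161 = 2019 kcal/day.
TEE = 2019 × 1.7 = 3432.3 kcal/day.
Required daily deficit = 0.25 × 7700 ÷ 7 = 275 kcal/day.
Target intake = 3432.3 − 275 = 3157.3 kcal/day.

3157 kcal per day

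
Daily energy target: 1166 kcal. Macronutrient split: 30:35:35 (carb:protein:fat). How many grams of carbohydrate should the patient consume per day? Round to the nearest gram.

Carbohydrate energy = 30% × 1166 = 349.8 kcal.
At 4 kcal/g: 349.8 ÷ 4 = 87.45 g.

87 g/day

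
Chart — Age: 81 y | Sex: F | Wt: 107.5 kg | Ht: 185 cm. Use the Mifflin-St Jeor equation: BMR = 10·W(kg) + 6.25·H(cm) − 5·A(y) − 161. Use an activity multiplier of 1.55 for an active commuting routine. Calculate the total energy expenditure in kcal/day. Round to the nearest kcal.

2581 kcal/day

Mifflin-St Jeor (female): BMR = 10(107.5) + 6.25(185) − 5(81) − 161 = 1075 + 1156.25 − 405 − 161 = 1665.25 kcal/day.
TEE = BMR × activity factor = 1665.25 × 1.55 = 2581.1375 kcal/day.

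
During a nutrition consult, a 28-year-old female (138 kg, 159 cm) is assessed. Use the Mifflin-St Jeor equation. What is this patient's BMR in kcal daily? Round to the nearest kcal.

Mifflin-St Jeor (female): BMR = 10(138) + 6.25(159) − 5(28) − 161 = 1380 + 993.75 − 140 − 161 = 2072.75 kcal/day.

2073 kcal daily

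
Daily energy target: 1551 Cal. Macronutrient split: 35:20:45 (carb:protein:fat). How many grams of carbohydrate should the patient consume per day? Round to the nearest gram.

Carbohydrate energy = 35% × 1551 = 542.85 kcal.
At 4 kcal/g: 542.85 ÷ 4 = 135.7125 g.

136 g/day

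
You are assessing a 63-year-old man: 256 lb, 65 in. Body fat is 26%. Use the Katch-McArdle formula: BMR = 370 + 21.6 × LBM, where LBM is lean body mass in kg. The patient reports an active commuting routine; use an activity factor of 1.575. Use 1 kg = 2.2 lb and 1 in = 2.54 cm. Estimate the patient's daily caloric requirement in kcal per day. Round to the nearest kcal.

3512 kcal per day

Convert to metric: weight = 256 ÷ 2.2 = 116.3636 kg; height = 65 × 2.54 = 165.1 cm.
LBM = 116.3636 × (1 − 0.26) = 86.1091 kg. Katch-McArdle: BMR = 370 + 21.6 × 86.1091 = 2229.9564 kcal/day.
TEE = BMR × activity factor = 2229.9564 × 1.575 = 3512.1813 kcal/day.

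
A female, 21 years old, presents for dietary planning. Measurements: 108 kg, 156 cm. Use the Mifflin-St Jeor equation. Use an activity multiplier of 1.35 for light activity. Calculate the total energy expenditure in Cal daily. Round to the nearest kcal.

2415 Cal daily

Mifflin-St Jeor (female): BMR = 10(108) + 6.25(156) − 5(21) − 161 = 1080 + 975 − 105 − 161 = 1789 kcal/day.
TEE = BMR × activity factor = 1789 × 1.35 = 2415.15 kcal/day.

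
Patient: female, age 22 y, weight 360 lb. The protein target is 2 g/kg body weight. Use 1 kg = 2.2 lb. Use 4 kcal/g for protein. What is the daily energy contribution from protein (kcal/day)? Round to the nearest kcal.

1309 kcal/day

Weight in kg = 360 ÷ 2.2 = 163.6364 kg.
Protein = 2 g/kg × 163.6364 kg = 327.2727 g/day.
Protein energy = 327.2727 g × 4 kcal/g = 1309.0909 kcal/day.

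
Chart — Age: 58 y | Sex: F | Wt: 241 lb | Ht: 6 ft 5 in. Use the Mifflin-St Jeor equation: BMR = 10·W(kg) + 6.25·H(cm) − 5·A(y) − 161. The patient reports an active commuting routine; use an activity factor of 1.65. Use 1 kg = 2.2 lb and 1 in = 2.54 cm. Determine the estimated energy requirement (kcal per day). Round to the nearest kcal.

Convert to metric: weight = 241 ÷ 2.2 = 109.5455 kg; height = (6×12 + 5) × 2.54 = 77 × 2.54 = 195.58 cm.
Mifflin-St Jeor (female): BMR = 10(109.5455) + 6.25(195.58) − 5(58) − 161 = 1095.4545 + 1222.375 − 290 − 161 = 1866.8295 kcal/day.
TEE = BMR × activity factor = 1866.8295 × 1.65 = 3080.2687 kcal/day.

3080 kcal per day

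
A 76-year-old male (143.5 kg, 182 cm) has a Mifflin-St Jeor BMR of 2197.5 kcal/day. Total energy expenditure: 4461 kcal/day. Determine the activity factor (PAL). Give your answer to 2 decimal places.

2.03

Activity factor = TEE ÷ BMR = 4461 ÷ 2197.5 = 2.03.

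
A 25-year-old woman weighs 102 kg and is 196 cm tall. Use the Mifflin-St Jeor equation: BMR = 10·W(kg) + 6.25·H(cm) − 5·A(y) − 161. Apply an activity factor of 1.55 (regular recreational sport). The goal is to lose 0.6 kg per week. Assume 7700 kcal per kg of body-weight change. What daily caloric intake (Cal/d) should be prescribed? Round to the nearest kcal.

Mifflin-St Jeor (female): BMR = 10(102) + 6.25(196) − 5(25) − 161 = 1020 + 1225 − 125 − 161 = 1959 kcal/day.
TEE = 1959 × 1.55 = 3036.45 kcal/day.
Required daily deficit = 0.6 × 7700 ÷ 7 = 660 kcal/day.
Target intake = 3036.45 − 660 = 2376.45 kcal/day.

2376 Cal/d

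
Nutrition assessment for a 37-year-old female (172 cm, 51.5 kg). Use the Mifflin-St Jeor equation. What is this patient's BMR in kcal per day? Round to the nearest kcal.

Mifflin-St Jeor (female): BMR = 10(51.5) + 6.25(172) − 5(37) − 161 = 515 + 1075 − 185 − 161 = 1244 kcal/day.

1244 kcal per day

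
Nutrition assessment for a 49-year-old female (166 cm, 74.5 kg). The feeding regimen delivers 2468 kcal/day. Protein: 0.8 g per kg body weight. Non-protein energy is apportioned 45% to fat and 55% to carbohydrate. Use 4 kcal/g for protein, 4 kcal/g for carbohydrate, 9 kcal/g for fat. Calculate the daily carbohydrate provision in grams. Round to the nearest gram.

307 g/day

Protein = 0.8 × 74.5 = 59.6 g → 59.6 × 4 = 238.4 kcal.
Non-protein calories = 2468 − 238.4 = 2229.6 kcal.
Fat: 45% × 2229.6 = 1003.32 kcal; carbohydrate: 1226.28 kcal.
Carbohydrate: 1226.28 kcal ÷ 4 kcal/g = 306.57 g.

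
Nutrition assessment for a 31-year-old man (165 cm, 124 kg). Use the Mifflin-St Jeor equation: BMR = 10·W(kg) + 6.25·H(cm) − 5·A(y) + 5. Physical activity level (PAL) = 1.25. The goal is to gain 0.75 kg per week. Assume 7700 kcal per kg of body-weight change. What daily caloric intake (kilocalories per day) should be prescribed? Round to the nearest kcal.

3477 kilocalories per day

Mifflin-St Jeor (male): BMR = 10(124) + 6.25(165) − 5(31) + 5 = 1240 + 1031.25 − 155 + 5 = 2121.25 kcal/day.
TEE = 2121.25 × 1.25 = 2651.5625 kcal/day.
Required daily surplus = 0.75 × 7700 ÷ 7 = 825 kcal/day.
Target intake = 2651.5625 + 825 = 3476.5625 kcal/day.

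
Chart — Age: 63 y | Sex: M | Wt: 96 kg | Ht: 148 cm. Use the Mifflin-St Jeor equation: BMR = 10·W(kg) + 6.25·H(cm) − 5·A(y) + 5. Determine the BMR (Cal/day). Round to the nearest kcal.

1575 Cal/day

Mifflin-St Jeor (male): BMR = 10(96) + 6.25(148) − 5(63) + 5 = 960 + 925 − 315 + 5 = 1575 kcal/day.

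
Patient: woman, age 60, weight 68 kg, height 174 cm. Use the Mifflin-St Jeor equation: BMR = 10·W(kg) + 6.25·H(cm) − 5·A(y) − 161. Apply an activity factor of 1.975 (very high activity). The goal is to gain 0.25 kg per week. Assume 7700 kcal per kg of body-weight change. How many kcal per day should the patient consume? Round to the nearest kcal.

2855 kcal per day

Mifflin-St Jeor (female): BMR = 10(68) + 6.25(174) − 5(60) − 161 = 680 + 1087.5 − 300 − 161 = 1306.5 kcal/day.
TEE = 1306.5 × 1.975 = 2580.3375 kcal/day.
Required daily surplus = 0.25 × 7700 ÷ 7 = 275 kcal/day.
Target intake = 2580.3375 + 275 = 2855.3375 kcal/day.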